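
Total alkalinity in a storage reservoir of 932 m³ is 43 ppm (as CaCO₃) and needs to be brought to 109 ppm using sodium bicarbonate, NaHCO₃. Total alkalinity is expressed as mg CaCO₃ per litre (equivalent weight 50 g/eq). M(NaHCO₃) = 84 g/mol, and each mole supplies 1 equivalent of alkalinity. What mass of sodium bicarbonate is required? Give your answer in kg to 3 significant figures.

Volume: 932 m³ = 932,000 L.
Alkalinity to add: (109 − 43) = 66 mg/L as CaCO₃ × 932,000 L = 61,510 g as CaCO₃.
Equivalents: 61,510 g ÷ 50 g/eq = 1230 eq.
NaHCO₃ supplies 1 eq per mole → 1230 mol.
Mass: 1230 mol × 84 g/mol = 103,300 g.

103 kg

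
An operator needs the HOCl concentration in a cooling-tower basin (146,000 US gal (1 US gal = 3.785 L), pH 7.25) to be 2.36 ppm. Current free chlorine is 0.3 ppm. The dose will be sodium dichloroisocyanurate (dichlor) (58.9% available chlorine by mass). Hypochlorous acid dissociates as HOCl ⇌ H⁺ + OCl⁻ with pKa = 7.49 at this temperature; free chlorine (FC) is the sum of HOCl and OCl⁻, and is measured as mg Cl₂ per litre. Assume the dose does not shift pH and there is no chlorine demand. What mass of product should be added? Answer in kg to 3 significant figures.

Volume: 146,000 US gal × 3.785 L/gal = 552,610 L.
[OCl⁻]/[HOCl] = 10^(pH − pKa) = 10^(7.25 − 7.49) = 0.5754; fraction as HOCl = 1/(1 + 0.5754) = 0.6347.
Free chlorine required for 2.36 ppm HOCl: 2.36 / 0.6347 = 3.718 ppm.
FC to add: 3.718 − 0.3 = 3.418 mg/L as Cl₂.
Cl₂ equivalent: 3.418 mg/L × 552,610 L = 1889 g.
Product at 58.9% available Cl: 1889 / 0.589 = 3207 g.

3.21 kg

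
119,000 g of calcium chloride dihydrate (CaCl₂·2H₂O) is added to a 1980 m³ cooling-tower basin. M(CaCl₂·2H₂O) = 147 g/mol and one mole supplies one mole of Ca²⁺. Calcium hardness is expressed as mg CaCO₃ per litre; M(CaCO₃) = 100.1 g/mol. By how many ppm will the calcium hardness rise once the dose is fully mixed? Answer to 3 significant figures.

40.9 ppm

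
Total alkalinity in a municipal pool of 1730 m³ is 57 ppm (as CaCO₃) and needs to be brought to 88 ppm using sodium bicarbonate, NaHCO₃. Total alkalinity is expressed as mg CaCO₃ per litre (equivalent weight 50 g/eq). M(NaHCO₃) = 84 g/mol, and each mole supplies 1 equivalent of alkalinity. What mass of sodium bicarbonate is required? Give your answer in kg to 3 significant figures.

Volume: 1730 m³ = 1,730,000 L.
Alkalinity to add: (88 − 57) = 31 mg/L as CaCO₃ × 1,730,000 L = 53,630 g as CaCO₃.
Equivalents: 53,630 g ÷ 50 g/eq = 1073 eq.
NaHCO₃ supplies 1 eq per mole → 1073 mol.
Mass: 1073 mol × 84 g/mol = 90,100 g.

90.1 kg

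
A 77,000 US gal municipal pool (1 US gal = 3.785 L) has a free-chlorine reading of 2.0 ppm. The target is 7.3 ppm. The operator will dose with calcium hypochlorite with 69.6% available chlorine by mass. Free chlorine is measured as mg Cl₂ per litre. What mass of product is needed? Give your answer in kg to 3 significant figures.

Volume: 77,000 US gal × 3.785 L/gal = 291,445 L.
Chlorine deficit: 7.3 − 2.0 = 5.3 ppm = 5.3 mg/L as Cl₂.
Cl₂ equivalent needed: 5.3 mg/L × 291,445 L = 1,545,000 mg = 1545 g.
Product at 69.6% available chlorine: 1545 / 0.696 = 2219 g.

2.22 kg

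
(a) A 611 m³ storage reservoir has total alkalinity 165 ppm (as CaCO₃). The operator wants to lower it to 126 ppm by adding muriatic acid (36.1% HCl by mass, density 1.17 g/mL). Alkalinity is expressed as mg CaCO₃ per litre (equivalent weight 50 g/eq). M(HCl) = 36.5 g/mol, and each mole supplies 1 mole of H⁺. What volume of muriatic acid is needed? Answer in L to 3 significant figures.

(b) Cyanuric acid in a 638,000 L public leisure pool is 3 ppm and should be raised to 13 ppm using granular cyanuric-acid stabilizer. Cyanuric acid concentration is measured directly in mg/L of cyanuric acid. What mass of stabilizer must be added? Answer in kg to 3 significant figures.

(a) Volume: 611 m³ = 611,000 L.
(a) Alkalinity to neutralize: (165 − 126) = 39 mg/L as CaCO₃ × 611,000 L = 23,830 g as CaCO₃.
(a) Equivalents of H⁺ required: 23,830 ÷ 50 g/eq = 476.6 eq = 476.6 mol HCl.
(a) Mass of HCl: 476.6 × 36.5 = 17,400 g.
(a) Mass of 36.1% solution: 17,400 / 0.361 = 48,190 g.
(a) Volume: 48,190 g ÷ 1.17 g/mL = 41,180 mL.

(b) CYA to add: (13 − 3) = 10 mg/L × 638,000 L = 6380 g cyanuric acid.

(a) 41.2 L; (b) 6.38 kg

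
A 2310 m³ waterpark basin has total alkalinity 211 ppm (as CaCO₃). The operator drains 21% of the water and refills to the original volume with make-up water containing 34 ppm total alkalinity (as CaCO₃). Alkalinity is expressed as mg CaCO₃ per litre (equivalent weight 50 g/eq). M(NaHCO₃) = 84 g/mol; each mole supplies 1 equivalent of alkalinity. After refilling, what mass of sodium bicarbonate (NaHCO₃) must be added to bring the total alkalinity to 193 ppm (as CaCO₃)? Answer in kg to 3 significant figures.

74.4 kg

Volume: 2310 m³ = 2,310,000 L.
After draining 21% and refilling: 211 × 0.79 + 34 × 0.21 = 173.83 ppm.
Deficit to target: 193 − 173.83 = 19.17 mg/L.
As CaCO₃: 19.17 mg/L × 2,310,000 L = 44,280 g; ÷ 50 g/eq ÷ 1 = 885.7 mol NaHCO₃.
Mass: 885.7 × 84 = 74,390 g.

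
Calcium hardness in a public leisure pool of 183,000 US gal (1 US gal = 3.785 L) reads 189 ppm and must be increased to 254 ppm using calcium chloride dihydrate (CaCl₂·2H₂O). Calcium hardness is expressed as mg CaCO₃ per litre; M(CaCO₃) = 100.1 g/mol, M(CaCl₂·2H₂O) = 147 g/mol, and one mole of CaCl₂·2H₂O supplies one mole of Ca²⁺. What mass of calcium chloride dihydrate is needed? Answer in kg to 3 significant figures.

66.1 kg

Volume: 183,000 US gal × 3.785 L/gal = 692,655 L.
Hardness to add: (254 − 189) = 65 mg/L as CaCO₃ × 692,655 L = 45,020 g as CaCO₃.
Moles of Ca²⁺ (1 mol Ca²⁺ ≡ 1 mol CaCO₃): 45,020 / 100.1 g/mol = 449.8 mol.
Mass of CaCl₂·2H₂O: 449.8 × 147 = 66,120 g.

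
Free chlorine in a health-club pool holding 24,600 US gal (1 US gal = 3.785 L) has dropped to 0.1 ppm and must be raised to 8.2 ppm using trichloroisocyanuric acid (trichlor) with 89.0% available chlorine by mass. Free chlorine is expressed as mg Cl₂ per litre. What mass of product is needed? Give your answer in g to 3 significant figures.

847 g

Volume: 24,600 US gal × 3.785 L/gal = 93,111 L.
Chlorine deficit: 8.2 − 0.1 = 8.1 ppm = 8.1 mg/L as Cl₂.
Cl₂ equivalent needed: 8.1 mg/L × 93,111 L = 754,200 mg = 754.2 g.
Product at 89.0% available chlorine: 754.2 / 0.89 = 847.4 g.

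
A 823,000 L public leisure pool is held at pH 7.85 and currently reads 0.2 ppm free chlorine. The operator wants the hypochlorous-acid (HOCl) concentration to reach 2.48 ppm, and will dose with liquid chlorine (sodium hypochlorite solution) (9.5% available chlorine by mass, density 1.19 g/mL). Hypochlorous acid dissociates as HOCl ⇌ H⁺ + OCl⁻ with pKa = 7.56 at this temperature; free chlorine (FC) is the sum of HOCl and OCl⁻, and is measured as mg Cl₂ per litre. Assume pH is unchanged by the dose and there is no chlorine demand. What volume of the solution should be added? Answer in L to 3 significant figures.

51.8 L

[OCl⁻]/[HOCl] = 10^(pH − pKa) = 10^(7.85 − 7.56) = 1.95; fraction as HOCl = 1/(1 + 1.95) = 0.339.
Free chlorine required for 2.48 ppm HOCl: 2.48 / 0.339 = 7.316 ppm.
FC to add: 7.316 − 0.2 = 7.116 mg/L as Cl₂.
Cl₂ equivalent: 7.116 mg/L × 823,000 L = 5856 g.
Product at 9.5% available Cl: 5856 / 0.095 = 61,640 g.
Volume: 61,640 g ÷ 1.19 g/mL = 51,800 mL.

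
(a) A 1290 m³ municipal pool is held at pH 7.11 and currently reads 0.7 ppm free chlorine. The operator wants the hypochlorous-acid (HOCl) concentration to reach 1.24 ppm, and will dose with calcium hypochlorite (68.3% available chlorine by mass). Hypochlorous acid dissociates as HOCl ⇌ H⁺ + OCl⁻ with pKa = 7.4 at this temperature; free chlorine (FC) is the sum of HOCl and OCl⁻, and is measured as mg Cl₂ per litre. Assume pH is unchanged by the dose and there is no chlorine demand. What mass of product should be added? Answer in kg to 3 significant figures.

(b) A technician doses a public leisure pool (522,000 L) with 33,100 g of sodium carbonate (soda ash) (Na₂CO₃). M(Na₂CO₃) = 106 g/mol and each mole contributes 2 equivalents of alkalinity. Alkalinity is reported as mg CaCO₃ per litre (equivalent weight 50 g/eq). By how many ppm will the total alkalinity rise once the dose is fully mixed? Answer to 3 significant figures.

(a) 2.22 kg; (b) 59.8 ppm

(a) Volume: 1290 m³ = 1,290,000 L.
(a) [OCl⁻]/[HOCl] = 10^(pH − pKa) = 10^(7.11 − 7.4) = 0.5129; fraction as HOCl = 1/(1 + 0.5129) = 0.661.
(a) Free chlorine required for 1.24 ppm HOCl: 1.24 / 0.661 = 1.876 ppm.
(a) FC to add: 1.876 − 0.7 = 1.176 mg/L as Cl₂.
(a) Cl₂ equivalent: 1.176 mg/L × 1,290,000 L = 1517 g.
(a) Product at 68.3% available Cl: 1517 / 0.683 = 2221 g.

(b) Moles of Na₂CO₃: 33,100 g ÷ 106 g/mol = 312.3 mol → 624.5 eq of alkalinity.
(b) As CaCO₃: 624.5 eq × 50 g/eq = 31,230 g.
(b) Rise: 31,230 g / 522,000 L × 1000 = 59.82 mg/L.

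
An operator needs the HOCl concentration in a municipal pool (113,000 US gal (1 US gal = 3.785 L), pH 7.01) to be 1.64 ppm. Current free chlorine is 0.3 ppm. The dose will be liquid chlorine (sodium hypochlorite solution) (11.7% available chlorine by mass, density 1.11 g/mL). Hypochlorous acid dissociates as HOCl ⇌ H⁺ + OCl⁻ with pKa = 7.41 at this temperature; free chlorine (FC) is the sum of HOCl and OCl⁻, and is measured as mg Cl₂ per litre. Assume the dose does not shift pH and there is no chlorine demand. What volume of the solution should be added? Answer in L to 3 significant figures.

6.56 L

Volume: 113,000 US gal × 3.785 L/gal = 427,705 L.
[OCl⁻]/[HOCl] = 10^(pH − pKa) = 10^(7.01 − 7.41) = 0.3981; fraction as HOCl = 1/(1 + 0.3981) = 0.7153.
Free chlorine required for 1.64 ppm HOCl: 1.64 / 0.7153 = 2.293 ppm.
FC to add: 2.293 − 0.3 = 1.993 mg/L as Cl₂.
Cl₂ equivalent: 1.993 mg/L × 427,705 L = 852.4 g.
Product at 11.7% available Cl: 852.4 / 0.117 = 7285 g.
Volume: 7285 g ÷ 1.11 g/mL = 6563 mL.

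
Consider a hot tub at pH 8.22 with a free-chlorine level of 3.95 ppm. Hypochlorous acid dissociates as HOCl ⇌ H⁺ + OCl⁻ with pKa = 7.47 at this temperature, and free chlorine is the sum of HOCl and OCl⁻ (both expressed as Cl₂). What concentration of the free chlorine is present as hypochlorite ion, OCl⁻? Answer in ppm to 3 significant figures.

3.35 ppm

[OCl⁻]/[HOCl] = 10^(pH − pKa) = 10^(8.22 − 7.47) = 10^0.75 = 5.623.
Fraction as HOCl = 1 / (1 + 5.623) = 0.151.
OCl⁻ = (1 − 0.151) × 3.95 ppm = 3.354 ppm.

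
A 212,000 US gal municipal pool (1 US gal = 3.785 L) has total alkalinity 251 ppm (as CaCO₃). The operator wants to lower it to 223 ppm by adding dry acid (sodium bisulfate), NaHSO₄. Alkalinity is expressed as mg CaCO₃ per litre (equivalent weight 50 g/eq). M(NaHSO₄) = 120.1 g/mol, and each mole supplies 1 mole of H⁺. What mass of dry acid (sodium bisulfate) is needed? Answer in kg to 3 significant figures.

Volume: 212,000 US gal × 3.785 L/gal = 802,420 L.
Alkalinity to neutralize: (251 − 223) = 28 mg/L as CaCO₃ × 802,420 L = 22,470 g as CaCO₃.
Equivalents of H⁺ required: 22,470 ÷ 50 g/eq = 449.4 eq = 449.4 mol NaHSO₄.
Mass of NaHSO₄: 449.4 × 120.1 = 53,970 g.

54.0 kg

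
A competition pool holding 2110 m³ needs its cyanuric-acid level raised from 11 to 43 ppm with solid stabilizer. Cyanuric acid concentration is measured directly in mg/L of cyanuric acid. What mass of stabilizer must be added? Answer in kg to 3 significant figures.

Volume: 2110 m³ = 2,110,000 L.
CYA to add: (43 − 11) = 32 mg/L × 2,110,000 L = 67,520 g cyanuric acid.

67.5 kg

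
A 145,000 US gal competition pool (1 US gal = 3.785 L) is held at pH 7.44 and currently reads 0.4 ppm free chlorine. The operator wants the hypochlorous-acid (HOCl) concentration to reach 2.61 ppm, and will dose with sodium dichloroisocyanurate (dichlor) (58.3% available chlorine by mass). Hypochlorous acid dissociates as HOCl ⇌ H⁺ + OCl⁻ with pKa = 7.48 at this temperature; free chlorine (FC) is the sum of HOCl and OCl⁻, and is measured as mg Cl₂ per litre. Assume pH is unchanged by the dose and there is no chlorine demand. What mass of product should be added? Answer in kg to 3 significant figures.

Volume: 145,000 US gal × 3.785 L/gal = 548,825 L.
[OCl⁻]/[HOCl] = 10^(pH − pKa) = 10^(7.44 − 7.48) = 0.912; fraction as HOCl = 1/(1 + 0.912) = 0.523.
Free chlorine required for 2.61 ppm HOCl: 2.61 / 0.523 = 4.99 ppm.
FC to add: 4.99 − 0.4 = 4.59 mg/L as Cl₂.
Cl₂ equivalent: 4.59 mg/L × 548,825 L = 2519 g.
Product at 58.3% available Cl: 2519 / 0.583 = 4321 g.

4.32 kg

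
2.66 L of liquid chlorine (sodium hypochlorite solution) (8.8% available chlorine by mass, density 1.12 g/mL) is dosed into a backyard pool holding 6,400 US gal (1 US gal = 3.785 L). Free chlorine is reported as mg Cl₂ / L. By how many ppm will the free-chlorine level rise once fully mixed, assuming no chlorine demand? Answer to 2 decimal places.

10.82 ppm

Volume: 6,400 US gal × 3.785 L/gal = 24,224 L.
Mass of solution: 2.66 L × 1000 mL/L × 1.12 g/mL = 2979 g.
Available chlorine delivered: 2979 g × 0.088 = 262.2 g as Cl₂.
Concentration rise: 262.2 g / 24,224 L = 10.82 mg/L = 10.82 ppm.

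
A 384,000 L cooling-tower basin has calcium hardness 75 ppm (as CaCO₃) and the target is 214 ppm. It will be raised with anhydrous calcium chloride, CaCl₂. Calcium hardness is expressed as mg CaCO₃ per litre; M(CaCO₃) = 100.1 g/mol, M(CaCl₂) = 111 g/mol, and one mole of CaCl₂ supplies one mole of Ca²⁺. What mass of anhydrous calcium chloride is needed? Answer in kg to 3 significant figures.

Hardness to add: (214 − 75) = 139 mg/L as CaCO₃ × 384,000 L = 53,380 g as CaCO₃.
Moles of Ca²⁺ (1 mol Ca²⁺ ≡ 1 mol CaCO₃): 53,380 / 100.1 g/mol = 533.2 mol.
Mass of CaCl₂: 533.2 × 111 = 59,190 g.

59.2 kg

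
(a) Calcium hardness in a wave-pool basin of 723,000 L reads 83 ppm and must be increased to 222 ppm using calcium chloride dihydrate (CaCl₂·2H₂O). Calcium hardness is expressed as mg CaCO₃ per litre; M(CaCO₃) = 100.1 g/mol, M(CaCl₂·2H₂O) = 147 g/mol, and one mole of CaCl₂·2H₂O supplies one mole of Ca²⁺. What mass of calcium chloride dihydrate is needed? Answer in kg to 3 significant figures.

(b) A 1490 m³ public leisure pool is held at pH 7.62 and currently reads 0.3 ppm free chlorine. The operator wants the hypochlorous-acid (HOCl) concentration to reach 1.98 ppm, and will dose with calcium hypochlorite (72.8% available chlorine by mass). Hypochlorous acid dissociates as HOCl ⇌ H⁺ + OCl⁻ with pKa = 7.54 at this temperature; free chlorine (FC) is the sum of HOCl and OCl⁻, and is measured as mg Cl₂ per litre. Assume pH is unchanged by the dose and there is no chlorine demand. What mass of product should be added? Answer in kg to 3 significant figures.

(a) Hardness to add: (222 − 83) = 139 mg/L as CaCO₃ × 723,000 L = 100,500 g as CaCO₃.
(a) Moles of Ca²⁺ (1 mol Ca²⁺ ≡ 1 mol CaCO₃): 100,500 / 100.1 g/mol = 1004 mol.
(a) Mass of CaCl₂·2H₂O: 1004 × 147 = 147,600 g.

(b) Volume: 1490 m³ = 1,490,000 L.
(b) [OCl⁻]/[HOCl] = 10^(pH − pKa) = 10^(7.62 − 7.54) = 1.202; fraction as HOCl = 1/(1 + 1.202) = 0.4541.
(b) Free chlorine required for 1.98 ppm HOCl: 1.98 / 0.4541 = 4.36 ppm.
(b) FC to add: 4.36 − 0.3 = 4.06 mg/L as Cl₂.
(b) Cl₂ equivalent: 4.06 mg/L × 1,490,000 L = 6050 g.
(b) Product at 72.8% available Cl: 6050 / 0.728 = 8311 g.

(a) 148 kg; (b) 8.31 kg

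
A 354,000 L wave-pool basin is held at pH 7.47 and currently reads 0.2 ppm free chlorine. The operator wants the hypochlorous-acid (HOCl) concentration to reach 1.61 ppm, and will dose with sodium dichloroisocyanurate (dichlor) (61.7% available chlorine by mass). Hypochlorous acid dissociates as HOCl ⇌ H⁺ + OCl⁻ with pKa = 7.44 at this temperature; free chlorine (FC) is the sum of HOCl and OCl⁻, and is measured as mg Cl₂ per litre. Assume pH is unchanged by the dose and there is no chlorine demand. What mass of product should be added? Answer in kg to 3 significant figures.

1.80 kg

[OCl⁻]/[HOCl] = 10^(pH − pKa) = 10^(7.47 − 7.44) = 1.072; fraction as HOCl = 1/(1 + 1.072) = 0.4827.
Free chlorine required for 1.61 ppm HOCl: 1.61 / 0.4827 = 3.335 ppm.
FC to add: 3.335 − 0.2 = 3.135 mg/L as Cl₂.
Cl₂ equivalent: 3.135 mg/L × 354,000 L = 1110 g.
Product at 61.7% available Cl: 1110 / 0.617 = 1799 g.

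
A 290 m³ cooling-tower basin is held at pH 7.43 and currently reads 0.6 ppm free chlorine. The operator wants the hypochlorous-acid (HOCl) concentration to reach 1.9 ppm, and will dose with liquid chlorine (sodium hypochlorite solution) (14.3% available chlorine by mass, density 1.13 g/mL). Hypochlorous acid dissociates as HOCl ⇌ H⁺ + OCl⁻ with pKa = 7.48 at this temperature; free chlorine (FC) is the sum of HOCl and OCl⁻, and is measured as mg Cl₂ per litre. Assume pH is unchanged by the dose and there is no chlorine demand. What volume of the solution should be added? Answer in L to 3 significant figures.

5.37 L

Volume: 290 m³ = 290,000 L.
[OCl⁻]/[HOCl] = 10^(pH − pKa) = 10^(7.43 − 7.48) = 0.8913; fraction as HOCl = 1/(1 + 0.8913) = 0.5288.
Free chlorine required for 1.9 ppm HOCl: 1.9 / 0.5288 = 3.593 ppm.
FC to add: 3.593 − 0.6 = 2.993 mg/L as Cl₂.
Cl₂ equivalent: 2.993 mg/L × 290,000 L = 868.1 g.
Product at 14.3% available Cl: 868.1 / 0.143 = 6070 g.
Volume: 6070 g ÷ 1.13 g/mL = 5372 mL.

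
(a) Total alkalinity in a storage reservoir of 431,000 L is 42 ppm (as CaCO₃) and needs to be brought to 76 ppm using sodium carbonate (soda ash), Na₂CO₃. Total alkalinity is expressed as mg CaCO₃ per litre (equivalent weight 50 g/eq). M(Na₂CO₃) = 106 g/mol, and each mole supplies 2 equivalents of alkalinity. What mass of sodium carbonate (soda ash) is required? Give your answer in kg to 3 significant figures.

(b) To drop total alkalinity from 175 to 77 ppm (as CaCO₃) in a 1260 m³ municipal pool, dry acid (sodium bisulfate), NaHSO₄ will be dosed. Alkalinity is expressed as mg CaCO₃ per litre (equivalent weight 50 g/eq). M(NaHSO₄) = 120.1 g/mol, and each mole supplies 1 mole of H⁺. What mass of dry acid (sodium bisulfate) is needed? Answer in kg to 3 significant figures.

(a) 15.5 kg; (b) 297 kg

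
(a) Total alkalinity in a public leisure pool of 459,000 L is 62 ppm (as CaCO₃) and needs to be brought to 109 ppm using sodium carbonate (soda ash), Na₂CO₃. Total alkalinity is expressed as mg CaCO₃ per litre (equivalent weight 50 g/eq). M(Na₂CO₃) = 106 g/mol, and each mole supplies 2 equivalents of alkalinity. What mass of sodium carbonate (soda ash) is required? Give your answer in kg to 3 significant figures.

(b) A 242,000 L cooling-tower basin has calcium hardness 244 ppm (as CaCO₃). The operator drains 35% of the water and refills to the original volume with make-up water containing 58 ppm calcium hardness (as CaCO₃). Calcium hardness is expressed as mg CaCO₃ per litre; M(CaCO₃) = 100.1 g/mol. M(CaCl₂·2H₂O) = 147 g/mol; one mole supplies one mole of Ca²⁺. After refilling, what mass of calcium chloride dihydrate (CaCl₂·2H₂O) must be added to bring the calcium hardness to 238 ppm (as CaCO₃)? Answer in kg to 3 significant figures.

(a) 22.9 kg; (b) 21.0 kg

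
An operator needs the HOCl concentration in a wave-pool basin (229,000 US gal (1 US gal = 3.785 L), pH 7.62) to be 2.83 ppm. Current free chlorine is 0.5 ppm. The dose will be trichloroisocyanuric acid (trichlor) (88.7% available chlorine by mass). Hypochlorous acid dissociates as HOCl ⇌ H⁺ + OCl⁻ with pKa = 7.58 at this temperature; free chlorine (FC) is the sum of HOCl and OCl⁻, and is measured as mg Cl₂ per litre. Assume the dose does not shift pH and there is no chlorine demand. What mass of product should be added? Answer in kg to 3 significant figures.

5.31 kg

Volume: 229,000 US gal × 3.785 L/gal = 866,765 L.
[OCl⁻]/[HOCl] = 10^(pH − pKa) = 10^(7.62 − 7.58) = 1.096; fraction as HOCl = 1/(1 + 1.096) = 0.477.
Free chlorine required for 2.83 ppm HOCl: 2.83 / 0.477 = 5.933 ppm.
FC to add: 5.933 − 0.5 = 5.433 mg/L as Cl₂.
Cl₂ equivalent: 5.433 mg/L × 866,765 L = 4709 g.
Product at 88.7% available Cl: 4709 / 0.887 = 5309 g.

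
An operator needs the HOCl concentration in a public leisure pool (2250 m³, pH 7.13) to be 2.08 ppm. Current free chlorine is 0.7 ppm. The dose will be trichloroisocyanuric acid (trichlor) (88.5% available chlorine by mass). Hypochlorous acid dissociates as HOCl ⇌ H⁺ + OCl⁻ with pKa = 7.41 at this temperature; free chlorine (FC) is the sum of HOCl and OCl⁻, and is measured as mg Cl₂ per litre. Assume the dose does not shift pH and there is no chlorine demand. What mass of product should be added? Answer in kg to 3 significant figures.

Volume: 2250 m³ = 2,250,000 L.
[OCl⁻]/[HOCl] = 10^(pH − pKa) = 10^(7.13 − 7.41) = 0.5248; fraction as HOCl = 1/(1 + 0.5248) = 0.6558.
Free chlorine required for 2.08 ppm HOCl: 2.08 / 0.6558 = 3.172 ppm.
FC to add: 3.172 − 0.7 = 2.472 mg/L as Cl₂.
Cl₂ equivalent: 2.472 mg/L × 2,250,000 L = 5561 g.
Product at 88.5% available Cl: 5561 / 0.885 = 6284 g.

6.28 kg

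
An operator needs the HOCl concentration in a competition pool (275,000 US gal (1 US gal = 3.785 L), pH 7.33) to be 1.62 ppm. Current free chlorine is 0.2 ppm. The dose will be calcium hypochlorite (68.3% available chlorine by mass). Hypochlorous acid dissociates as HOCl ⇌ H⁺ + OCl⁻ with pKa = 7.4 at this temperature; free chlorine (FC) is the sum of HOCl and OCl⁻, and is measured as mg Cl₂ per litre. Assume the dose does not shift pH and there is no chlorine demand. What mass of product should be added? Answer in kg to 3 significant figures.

4.27 kg

Volume: 275,000 US gal × 3.785 L/gal = 1,040,875 L.
[OCl⁻]/[HOCl] = 10^(pH − pKa) = 10^(7.33 − 7.4) = 0.8511; fraction as HOCl = 1/(1 + 0.8511) = 0.5402.
Free chlorine required for 1.62 ppm HOCl: 1.62 / 0.5402 = 2.999 ppm.
FC to add: 2.999 − 0.2 = 2.799 mg/L as Cl₂.
Cl₂ equivalent: 2.799 mg/L × 1,040,875 L = 2913 g.
Product at 68.3% available Cl: 2913 / 0.683 = 4265 g.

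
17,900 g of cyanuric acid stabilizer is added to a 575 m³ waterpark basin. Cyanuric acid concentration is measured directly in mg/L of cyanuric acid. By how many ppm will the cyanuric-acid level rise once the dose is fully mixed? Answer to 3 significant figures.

Volume: 575 m³ = 575,000 L.
Rise: 17,900 g / 575,000 L × 1000 = 31.13 mg/L.

31.1 ppm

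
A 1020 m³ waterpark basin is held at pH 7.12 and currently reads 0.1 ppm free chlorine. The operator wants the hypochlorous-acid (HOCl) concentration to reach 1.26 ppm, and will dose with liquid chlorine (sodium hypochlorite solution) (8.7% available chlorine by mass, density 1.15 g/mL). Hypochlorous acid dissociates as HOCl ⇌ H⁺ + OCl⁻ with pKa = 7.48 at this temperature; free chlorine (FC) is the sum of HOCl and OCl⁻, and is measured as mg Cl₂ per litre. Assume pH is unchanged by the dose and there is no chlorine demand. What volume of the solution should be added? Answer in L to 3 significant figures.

17.4 L

Volume: 1020 m³ = 1,020,000 L.
[OCl⁻]/[HOCl] = 10^(pH − pKa) = 10^(7.12 − 7.48) = 0.4365; fraction as HOCl = 1/(1 + 0.4365) = 0.6961.
Free chlorine required for 1.26 ppm HOCl: 1.26 / 0.6961 = 1.81 ppm.
FC to add: 1.81 − 0.1 = 1.71 mg/L as Cl₂.
Cl₂ equivalent: 1.71 mg/L × 1,020,000 L = 1744 g.
Product at 8.7% available Cl: 1744 / 0.087 = 20,050 g.
Volume: 20,050 g ÷ 1.15 g/mL = 17,430 mL.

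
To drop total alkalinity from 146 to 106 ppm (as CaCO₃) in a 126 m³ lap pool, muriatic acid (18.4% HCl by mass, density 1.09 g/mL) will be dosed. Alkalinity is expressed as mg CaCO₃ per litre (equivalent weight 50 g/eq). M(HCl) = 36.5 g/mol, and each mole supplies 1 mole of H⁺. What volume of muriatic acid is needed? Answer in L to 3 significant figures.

Volume: 126 m³ = 126,000 L.
Alkalinity to neutralize: (146 − 106) = 40 mg/L as CaCO₃ × 126,000 L = 5040 g as CaCO₃.
Equivalents of H⁺ required: 5040 ÷ 50 g/eq = 100.8 eq = 100.8 mol HCl.
Mass of HCl: 100.8 × 36.5 = 3679 g.
Mass of 18.4% solution: 3679 / 0.184 = 20,000 g.
Volume: 20,000 g ÷ 1.09 g/mL = 18,340 mL.

18.3 L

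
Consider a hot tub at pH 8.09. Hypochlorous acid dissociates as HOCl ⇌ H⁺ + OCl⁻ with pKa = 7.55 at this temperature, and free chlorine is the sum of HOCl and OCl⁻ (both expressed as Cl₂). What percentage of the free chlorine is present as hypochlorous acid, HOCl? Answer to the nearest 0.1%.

[OCl⁻]/[HOCl] = 10^(pH − pKa) = 10^(8.09 − 7.55) = 10^0.54 = 3.467.
Fraction as HOCl = 1 / (1 + 3.467) = 0.2238.

22.4%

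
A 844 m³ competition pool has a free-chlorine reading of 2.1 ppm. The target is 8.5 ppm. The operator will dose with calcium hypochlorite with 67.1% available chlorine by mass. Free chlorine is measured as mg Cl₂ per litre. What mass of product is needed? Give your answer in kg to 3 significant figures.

8.05 kg

Volume: 844 m³ = 844,000 L.
Chlorine deficit: 8.5 − 2.1 = 6.4 ppm = 6.4 mg/L as Cl₂.
Cl₂ equivalent needed: 6.4 mg/L × 844,000 L = 5,402,000 mg = 5402 g.
Product at 67.1% available chlorine: 5402 / 0.671 = 8050 g.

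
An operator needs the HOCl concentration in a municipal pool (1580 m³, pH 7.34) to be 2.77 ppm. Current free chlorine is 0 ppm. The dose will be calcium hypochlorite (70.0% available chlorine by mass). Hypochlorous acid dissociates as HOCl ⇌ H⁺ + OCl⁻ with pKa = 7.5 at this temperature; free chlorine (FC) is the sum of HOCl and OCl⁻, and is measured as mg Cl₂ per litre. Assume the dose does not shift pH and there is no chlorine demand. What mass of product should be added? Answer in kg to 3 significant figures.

10.6 kg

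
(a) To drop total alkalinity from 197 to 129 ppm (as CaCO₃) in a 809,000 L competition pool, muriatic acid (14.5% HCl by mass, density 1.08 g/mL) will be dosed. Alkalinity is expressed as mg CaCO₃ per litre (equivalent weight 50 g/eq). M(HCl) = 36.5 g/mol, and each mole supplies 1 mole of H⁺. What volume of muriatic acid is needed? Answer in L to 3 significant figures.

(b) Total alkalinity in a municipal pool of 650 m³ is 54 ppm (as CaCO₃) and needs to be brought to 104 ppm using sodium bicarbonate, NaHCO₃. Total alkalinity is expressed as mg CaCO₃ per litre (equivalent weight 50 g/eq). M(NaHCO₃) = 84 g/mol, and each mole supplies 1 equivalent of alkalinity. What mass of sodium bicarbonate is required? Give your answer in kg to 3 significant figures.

(a) Alkalinity to neutralize: (197 − 129) = 68 mg/L as CaCO₃ × 809,000 L = 55,010 g as CaCO₃.
(a) Equivalents of H⁺ required: 55,010 ÷ 50 g/eq = 1100 eq = 1100 mol HCl.
(a) Mass of HCl: 1100 × 36.5 = 40,160 g.
(a) Mass of 14.5% solution: 40,160 / 0.145 = 277,000 g.
(a) Volume: 277,000 g ÷ 1.08 g/mL = 256,400 mL.

(b) Volume: 650 m³ = 650,000 L.
(b) Alkalinity to add: (104 − 54) = 50 mg/L as CaCO₃ × 650,000 L = 32,500 g as CaCO₃.
(b) Equivalents: 32,500 g ÷ 50 g/eq = 650 eq.
(b) NaHCO₃ supplies 1 eq per mole → 650 mol.
(b) Mass: 650 mol × 84 g/mol = 54,600 g.

(a) 256 L; (b) 54.6 kg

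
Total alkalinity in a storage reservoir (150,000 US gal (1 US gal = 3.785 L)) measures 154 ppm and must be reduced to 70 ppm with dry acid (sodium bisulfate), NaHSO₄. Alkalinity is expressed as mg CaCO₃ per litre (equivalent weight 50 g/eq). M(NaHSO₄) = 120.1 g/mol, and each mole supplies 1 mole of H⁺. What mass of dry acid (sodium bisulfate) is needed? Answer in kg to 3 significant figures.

Volume: 150,000 US gal × 3.785 L/gal = 567,750 L.
Alkalinity to neutralize: (154 − 70) = 84 mg/L as CaCO₃ × 567,750 L = 47,690 g as CaCO₃.
Equivalents of H⁺ required: 47,690 ÷ 50 g/eq = 953.8 eq = 953.8 mol NaHSO₄.
Mass of NaHSO₄: 953.8 × 120.1 = 114,600 g.

115 kg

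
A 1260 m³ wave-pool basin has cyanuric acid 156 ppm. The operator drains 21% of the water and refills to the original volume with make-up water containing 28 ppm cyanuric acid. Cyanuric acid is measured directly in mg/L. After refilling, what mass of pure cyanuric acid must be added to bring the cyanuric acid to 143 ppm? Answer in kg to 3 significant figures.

Volume: 1260 m³ = 1,260,000 L.
After draining 21% and refilling: 156 × 0.79 + 28 × 0.21 = 129.12 ppm.
Deficit to target: 143 − 129.12 = 13.88 mg/L.
Mass: 13.88 mg/L × 1,260,000 L = 17,490 g cyanuric acid.

17.5 kg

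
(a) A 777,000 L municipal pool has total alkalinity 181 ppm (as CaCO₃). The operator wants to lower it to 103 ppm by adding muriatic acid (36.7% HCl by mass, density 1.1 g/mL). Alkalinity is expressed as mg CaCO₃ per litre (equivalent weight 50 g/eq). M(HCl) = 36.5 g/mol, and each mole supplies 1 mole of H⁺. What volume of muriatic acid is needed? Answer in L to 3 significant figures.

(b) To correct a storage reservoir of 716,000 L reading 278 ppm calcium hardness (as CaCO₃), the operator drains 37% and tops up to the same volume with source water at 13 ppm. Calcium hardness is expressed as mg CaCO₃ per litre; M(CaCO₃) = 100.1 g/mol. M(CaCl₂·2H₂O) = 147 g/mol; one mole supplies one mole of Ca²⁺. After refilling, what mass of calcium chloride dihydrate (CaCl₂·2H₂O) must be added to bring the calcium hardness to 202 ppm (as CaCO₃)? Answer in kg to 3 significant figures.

(a) 110 L; (b) 23.2 kg

(a) Alkalinity to neutralize: (181 − 103) = 78 mg/L as CaCO₃ × 777,000 L = 60,610 g as CaCO₃.
(a) Equivalents of H⁺ required: 60,610 ÷ 50 g/eq = 1212 eq = 1212 mol HCl.
(a) Mass of HCl: 1212 × 36.5 = 44,240 g.
(a) Mass of 36.7% solution: 44,240 / 0.367 = 120,600 g.
(a) Volume: 120,600 g ÷ 1.1 g/mL = 109,600 mL.

(b) After draining 37% and refilling: 278 × 0.63 + 13 × 0.37 = 179.95 ppm.
(b) Deficit to target: 202 − 179.95 = 22.05 mg/L.
(b) As CaCO₃: 22.05 mg/L × 716,000 L = 15,790 g; ÷ 100.1 = 157.7 mol Ca²⁺.
(b) Mass: 157.7 × 147 = 23,180 g.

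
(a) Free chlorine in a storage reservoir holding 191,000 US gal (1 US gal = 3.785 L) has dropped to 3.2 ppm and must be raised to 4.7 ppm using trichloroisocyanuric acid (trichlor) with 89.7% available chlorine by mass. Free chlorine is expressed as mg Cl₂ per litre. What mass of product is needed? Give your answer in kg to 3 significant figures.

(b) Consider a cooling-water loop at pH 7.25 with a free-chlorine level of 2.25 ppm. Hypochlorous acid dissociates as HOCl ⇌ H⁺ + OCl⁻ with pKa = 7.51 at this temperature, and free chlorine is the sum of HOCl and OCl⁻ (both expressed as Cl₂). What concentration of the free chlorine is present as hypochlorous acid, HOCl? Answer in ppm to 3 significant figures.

(a) Volume: 191,000 US gal × 3.785 L/gal = 722,935 L.
(a) Chlorine deficit: 4.7 − 3.2 = 1.5 ppm = 1.5 mg/L as Cl₂.
(a) Cl₂ equivalent needed: 1.5 mg/L × 722,935 L = 1,084,000 mg = 1084 g.
(a) Product at 89.7% available chlorine: 1084 / 0.897 = 1209 g.

(b) [OCl⁻]/[HOCl] = 10^(pH − pKa) = 10^(7.25 − 7.51) = 10^-0.26 = 0.5495.
(b) Fraction as HOCl = 1 / (1 + 0.5495) = 0.6454.
(b) HOCl = 0.6454 × 2.25 ppm = 1.452 ppm.

(a) 1.21 kg; (b) 1.45 ppm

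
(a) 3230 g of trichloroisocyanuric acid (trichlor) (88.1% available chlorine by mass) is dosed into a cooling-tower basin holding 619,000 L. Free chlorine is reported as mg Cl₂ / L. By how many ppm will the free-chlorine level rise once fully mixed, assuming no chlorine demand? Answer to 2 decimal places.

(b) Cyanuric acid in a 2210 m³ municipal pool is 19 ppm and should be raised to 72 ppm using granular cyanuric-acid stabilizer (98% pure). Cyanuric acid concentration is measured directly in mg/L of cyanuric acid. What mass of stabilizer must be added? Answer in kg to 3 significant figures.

(a) 4.60 ppm; (b) 120 kg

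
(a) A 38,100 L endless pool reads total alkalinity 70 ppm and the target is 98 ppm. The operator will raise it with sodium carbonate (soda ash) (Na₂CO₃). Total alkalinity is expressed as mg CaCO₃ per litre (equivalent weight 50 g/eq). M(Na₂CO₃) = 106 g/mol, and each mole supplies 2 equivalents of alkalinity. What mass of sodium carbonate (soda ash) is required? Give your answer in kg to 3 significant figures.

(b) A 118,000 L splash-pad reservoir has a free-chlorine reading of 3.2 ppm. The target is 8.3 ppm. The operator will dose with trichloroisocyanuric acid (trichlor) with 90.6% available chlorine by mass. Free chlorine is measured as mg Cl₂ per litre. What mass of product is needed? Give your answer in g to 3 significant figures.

(a) 1.13 kg; (b) 664 g

(a) Alkalinity to add: (98 − 70) = 28 mg/L as CaCO₃ × 38,100 L = 1067 g as CaCO₃.
(a) Equivalents: 1067 g ÷ 50 g/eq = 21.34 eq.
(a) Each mole of Na₂CO₃ supplies 2 eq, so 21.34 / 2 = 10.67 mol.
(a) Mass: 10.67 mol × 106 g/mol = 1131 g.

(b) Chlorine deficit: 8.3 − 3.2 = 5.1 ppm = 5.1 mg/L as Cl₂.
(b) Cl₂ equivalent needed: 5.1 mg/L × 118,000 L = 601,800 mg = 601.8 g.
(b) Product at 90.6% available chlorine: 601.8 / 0.906 = 664.2 g.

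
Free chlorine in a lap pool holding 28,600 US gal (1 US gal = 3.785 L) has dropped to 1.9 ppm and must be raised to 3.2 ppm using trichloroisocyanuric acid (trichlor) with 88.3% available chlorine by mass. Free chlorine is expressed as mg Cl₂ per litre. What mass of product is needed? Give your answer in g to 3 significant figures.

Volume: 28,600 US gal × 3.785 L/gal = 108,251 L.
Chlorine deficit: 3.2 − 1.9 = 1.3 ppm = 1.3 mg/L as Cl₂.
Cl₂ equivalent needed: 1.3 mg/L × 108,251 L = 140,700 mg = 140.7 g.
Product at 88.3% available chlorine: 140.7 / 0.883 = 159.4 g.

159 g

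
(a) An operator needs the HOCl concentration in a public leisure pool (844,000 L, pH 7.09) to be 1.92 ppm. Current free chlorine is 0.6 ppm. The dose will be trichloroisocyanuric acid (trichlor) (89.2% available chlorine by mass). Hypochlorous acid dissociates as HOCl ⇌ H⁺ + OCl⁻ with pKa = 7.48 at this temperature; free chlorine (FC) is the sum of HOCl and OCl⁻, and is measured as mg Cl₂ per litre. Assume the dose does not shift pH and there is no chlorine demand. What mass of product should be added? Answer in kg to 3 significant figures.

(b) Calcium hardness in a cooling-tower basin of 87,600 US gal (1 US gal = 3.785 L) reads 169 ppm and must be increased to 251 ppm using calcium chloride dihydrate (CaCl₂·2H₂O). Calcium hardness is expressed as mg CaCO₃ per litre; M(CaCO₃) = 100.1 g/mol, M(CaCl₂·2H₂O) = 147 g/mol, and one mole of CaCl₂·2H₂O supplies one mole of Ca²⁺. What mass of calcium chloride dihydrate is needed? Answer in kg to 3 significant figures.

(a) 1.99 kg; (b) 39.9 kg

(a) [OCl⁻]/[HOCl] = 10^(pH − pKa) = 10^(7.09 − 7.48) = 0.4074; fraction as HOCl = 1/(1 + 0.4074) = 0.7105.
(a) Free chlorine required for 1.92 ppm HOCl: 1.92 / 0.7105 = 2.702 ppm.
(a) FC to add: 2.702 − 0.6 = 2.102 mg/L as Cl₂.
(a) Cl₂ equivalent: 2.102 mg/L × 844,000 L = 1774 g.
(a) Product at 89.2% available Cl: 1774 / 0.892 = 1989 g.

(b) Volume: 87,600 US gal × 3.785 L/gal = 331,566 L.
(b) Hardness to add: (251 − 169) = 82 mg/L as CaCO₃ × 331,566 L = 27,190 g as CaCO₃.
(b) Moles of Ca²⁺ (1 mol Ca²⁺ ≡ 1 mol CaCO₃): 27,190 / 100.1 g/mol = 271.6 mol.
(b) Mass of CaCl₂·2H₂O: 271.6 × 147 = 39,930 g.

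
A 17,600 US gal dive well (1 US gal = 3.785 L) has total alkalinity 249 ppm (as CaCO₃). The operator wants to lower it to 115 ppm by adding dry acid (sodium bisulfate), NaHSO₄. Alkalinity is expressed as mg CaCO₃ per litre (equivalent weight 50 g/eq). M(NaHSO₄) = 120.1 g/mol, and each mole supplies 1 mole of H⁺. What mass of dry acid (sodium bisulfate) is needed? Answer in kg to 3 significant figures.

21.4 kg

Volume: 17,600 US gal × 3.785 L/gal = 66,616 L.
Alkalinity to neutralize: (249 − 115) = 134 mg/L as CaCO₃ × 66,616 L = 8927 g as CaCO₃.
Equivalents of H⁺ required: 8927 ÷ 50 g/eq = 178.5 eq = 178.5 mol NaHSO₄.
Mass of NaHSO₄: 178.5 × 120.1 = 21,440 g.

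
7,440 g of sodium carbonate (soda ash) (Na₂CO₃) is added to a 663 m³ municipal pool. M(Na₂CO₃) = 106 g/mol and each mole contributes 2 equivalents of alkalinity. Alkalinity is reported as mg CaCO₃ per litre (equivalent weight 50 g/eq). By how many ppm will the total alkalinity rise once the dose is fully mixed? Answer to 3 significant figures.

10.6 ppm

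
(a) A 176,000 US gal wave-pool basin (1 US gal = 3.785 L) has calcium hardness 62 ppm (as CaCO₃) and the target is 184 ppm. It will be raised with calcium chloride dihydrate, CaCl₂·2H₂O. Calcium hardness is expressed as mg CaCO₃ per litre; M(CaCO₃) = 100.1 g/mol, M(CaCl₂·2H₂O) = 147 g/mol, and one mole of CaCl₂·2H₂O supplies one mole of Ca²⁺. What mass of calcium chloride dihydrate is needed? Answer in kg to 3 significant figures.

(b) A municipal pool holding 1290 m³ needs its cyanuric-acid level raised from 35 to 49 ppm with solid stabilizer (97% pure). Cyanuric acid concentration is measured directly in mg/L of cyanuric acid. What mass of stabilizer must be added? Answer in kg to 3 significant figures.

(a) 119 kg; (b) 18.6 kg

(a) Volume: 176,000 US gal × 3.785 L/gal = 666,160 L.
(a) Hardness to add: (184 − 62) = 122 mg/L as CaCO₃ × 666,160 L = 81,270 g as CaCO₃.
(a) Moles of Ca²⁺ (1 mol Ca²⁺ ≡ 1 mol CaCO₃): 81,270 / 100.1 g/mol = 811.9 mol.
(a) Mass of CaCl₂·2H₂O: 811.9 × 147 = 119,300 g.

(b) Volume: 1290 m³ = 1,290,000 L.
(b) CYA to add: (49 − 35) = 14 mg/L × 1,290,000 L = 18,060 g cyanuric acid.
(b) At 97% purity: 18,060 / 0.97 = 18,620 g product.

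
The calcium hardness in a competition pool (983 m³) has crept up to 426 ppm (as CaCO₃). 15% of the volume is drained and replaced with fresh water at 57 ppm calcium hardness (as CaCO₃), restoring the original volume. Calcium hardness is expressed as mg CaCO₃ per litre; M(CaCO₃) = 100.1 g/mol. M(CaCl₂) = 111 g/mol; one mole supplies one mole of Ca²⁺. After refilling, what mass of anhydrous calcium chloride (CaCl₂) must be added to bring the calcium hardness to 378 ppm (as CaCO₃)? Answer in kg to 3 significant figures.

8.01 kg

Volume: 983 m³ = 983,000 L.
After draining 15% and refilling: 426 × 0.85 + 57 × 0.15 = 370.65 ppm.
Deficit to target: 378 − 370.65 = 7.35 mg/L.
As CaCO₃: 7.35 mg/L × 983,000 L = 7225 g; ÷ 100.1 = 72.18 mol Ca²⁺.
Mass: 72.18 × 111 = 8012 g.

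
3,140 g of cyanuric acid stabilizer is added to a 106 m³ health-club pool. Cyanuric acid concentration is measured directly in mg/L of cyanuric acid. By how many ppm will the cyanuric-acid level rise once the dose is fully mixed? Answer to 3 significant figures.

Volume: 106 m³ = 106,000 L.
Rise: 3,140 g / 106,000 L × 1000 = 29.62 mg/L.

29.6 ppm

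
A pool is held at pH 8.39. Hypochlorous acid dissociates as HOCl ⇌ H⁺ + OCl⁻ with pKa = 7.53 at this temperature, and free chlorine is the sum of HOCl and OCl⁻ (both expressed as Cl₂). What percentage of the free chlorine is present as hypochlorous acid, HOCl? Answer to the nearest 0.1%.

[OCl⁻]/[HOCl] = 10^(pH − pKa) = 10^(8.39 − 7.53) = 10^0.86 = 7.244.
Fraction as HOCl = 1 / (1 + 7.244) = 0.1213.

12.1%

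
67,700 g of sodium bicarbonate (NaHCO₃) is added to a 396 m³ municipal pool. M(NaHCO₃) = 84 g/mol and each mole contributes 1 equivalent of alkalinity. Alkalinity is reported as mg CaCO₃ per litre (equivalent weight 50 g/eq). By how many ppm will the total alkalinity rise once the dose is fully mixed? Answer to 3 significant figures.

102 ppm

Volume: 396 m³ = 396,000 L.
Moles of NaHCO₃: 67,700 g ÷ 84 g/mol = 806 mol → 806 eq of alkalinity.
As CaCO₃: 806 eq × 50 g/eq = 40,300 g.
Rise: 40,300 g / 396,000 L × 1000 = 101.8 mg/L.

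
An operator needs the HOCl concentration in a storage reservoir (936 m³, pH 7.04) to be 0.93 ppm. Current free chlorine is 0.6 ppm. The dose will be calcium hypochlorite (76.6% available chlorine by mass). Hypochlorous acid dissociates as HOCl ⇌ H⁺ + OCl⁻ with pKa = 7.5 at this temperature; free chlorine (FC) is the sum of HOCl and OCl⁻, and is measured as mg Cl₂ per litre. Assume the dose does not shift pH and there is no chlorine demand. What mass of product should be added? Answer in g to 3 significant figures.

Volume: 936 m³ = 936,000 L.
[OCl⁻]/[HOCl] = 10^(pH − pKa) = 10^(7.04 − 7.5) = 0.3467; fraction as HOCl = 1/(1 + 0.3467) = 0.7425.
Free chlorine required for 0.93 ppm HOCl: 0.93 / 0.7425 = 1.252 ppm.
FC to add: 1.252 − 0.6 = 0.6525 mg/L as Cl₂.
Cl₂ equivalent: 0.6525 mg/L × 936,000 L = 610.7 g.
Product at 76.6% available Cl: 610.7 / 0.766 = 797.3 g.

797 g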